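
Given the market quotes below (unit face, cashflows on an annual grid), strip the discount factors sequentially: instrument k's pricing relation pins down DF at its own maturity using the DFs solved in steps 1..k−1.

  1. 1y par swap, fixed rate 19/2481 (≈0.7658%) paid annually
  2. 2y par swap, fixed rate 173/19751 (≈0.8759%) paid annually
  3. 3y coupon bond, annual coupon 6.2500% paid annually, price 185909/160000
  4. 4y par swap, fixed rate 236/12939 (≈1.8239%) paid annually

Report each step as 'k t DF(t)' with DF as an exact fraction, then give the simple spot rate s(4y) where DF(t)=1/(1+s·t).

step 1 [1y] swap r/1=19/2481: DF=(1 − 19/2481·(0))/(1+19/2481) = 2481/2500 ≈ 0.992400
step 2 [2y] swap r/1=173/19751: DF=(1 − 173/19751·(0.992400))/(1+173/19751) = 9827/10000 ≈ 0.982700
step 3 [3y] bond c/1=1/16: DF=(185909/160000 − 1/16·(0.992400+0.982700))/(1+1/16) = 4887/5000 ≈ 0.977400
step 4 [4y] swap r/1=236/12939: DF=(1 − 236/12939·(0.992400+0.982700+0.977400))/(1+236/12939) = 2323/2500 ≈ 0.929200

1 1 2481/2500
2 2 9827/10000
3 3 4887/5000
4 4 2323/2500
s(4y) = (1/(2323/2500) − 1)/(4) = 177/9292 ≈ 1.9049%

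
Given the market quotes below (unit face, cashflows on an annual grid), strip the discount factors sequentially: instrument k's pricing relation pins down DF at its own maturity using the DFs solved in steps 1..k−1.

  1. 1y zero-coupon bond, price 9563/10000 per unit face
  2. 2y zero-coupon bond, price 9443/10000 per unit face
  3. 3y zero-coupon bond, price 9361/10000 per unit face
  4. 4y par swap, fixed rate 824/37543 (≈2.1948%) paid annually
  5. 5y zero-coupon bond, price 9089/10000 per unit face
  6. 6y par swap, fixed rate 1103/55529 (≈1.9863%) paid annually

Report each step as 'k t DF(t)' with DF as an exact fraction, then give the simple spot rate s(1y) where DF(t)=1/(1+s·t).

step 1 [1y] zero: DF = P = 9563/10000 ≈ 0.956300
step 2 [2y] zero: DF = P = 9443/10000 ≈ 0.944300
step 3 [3y] zero: DF = P = 9361/10000 ≈ 0.936100
step 4 [4y] swap r/1=824/37543: DF=(1 − 824/37543·(0.956300+0.944300+0.936100))/(1+824/37543) = 1147/1250 ≈ 0.917600
step 5 [5y] zero: DF = P = 9089/10000 ≈ 0.908900
step 6 [6y] swap r/1=1103/55529: DF=(1 − 1103/55529·(0.956300+0.944300+0.936100+0.917600+0.908900))/(1+1103/55529) = 8897/10000 ≈ 0.889700

1 1 9563/10000
2 2 9443/10000
3 3 9361/10000
4 4 1147/1250
5 5 9089/10000
6 6 8897/10000
s(1y) = (1/(9563/10000) − 1)/(1) = 437/9563 ≈ 4.5697%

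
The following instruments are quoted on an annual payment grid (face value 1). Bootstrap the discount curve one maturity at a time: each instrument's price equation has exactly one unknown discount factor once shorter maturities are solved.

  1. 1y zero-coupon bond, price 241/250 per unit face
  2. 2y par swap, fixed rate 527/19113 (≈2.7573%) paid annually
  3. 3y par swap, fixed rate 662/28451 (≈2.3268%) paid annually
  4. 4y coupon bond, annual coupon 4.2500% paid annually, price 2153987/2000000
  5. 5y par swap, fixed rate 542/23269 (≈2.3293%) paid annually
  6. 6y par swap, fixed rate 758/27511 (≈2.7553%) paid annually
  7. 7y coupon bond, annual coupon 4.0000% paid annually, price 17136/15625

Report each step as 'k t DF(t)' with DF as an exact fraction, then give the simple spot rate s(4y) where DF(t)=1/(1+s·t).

1 1 241/250
2 2 9473/10000
3 3 4669/5000
4 4 9171/10000
5 5 2229/2500
6 6 2121/2500
7 7 8429/10000
s(4y) = (1/(9171/10000) − 1)/(4) = 829/36684 ≈ 2.2598%

step 1 [1y] zero: DF = P = 241/250 ≈ 0.964000
step 2 [2y] swap r/1=527/19113: DF=(1 − 527/19113·(0.964000))/(1+527/19113) = 9473/10000 ≈ 0.947300
step 3 [3y] swap r/1=662/28451: DF=(1 − 662/28451·(0.964000+0.947300))/(1+662/28451) = 4669/5000 ≈ 0.933800
step 4 [4y] bond c/1=17/400: DF=(2153987/2000000 − 17/400·(0.964000+0.947300+0.933800))/(1+17/400) = 9171/10000 ≈ 0.917100
step 5 [5y] swap r/1=542/23269: DF=(1 − 542/23269·(0.964000+0.947300+0.933800+0.917100))/(1+542/23269) = 2229/2500 ≈ 0.891600
step 6 [6y] swap r/1=758/27511: DF=(1 − 758/27511·(0.964000+0.947300+0.933800+0.917100+0.891600))/(1+758/27511) = 2121/2500 ≈ 0.848400
step 7 [7y] bond c/1=1/25: DF=(17136/15625 − 1/25·(0.964000+0.947300+0.933800+0.917100+0.891600+0.848400))/(1+1/25) = 8429/10000 ≈ 0.842900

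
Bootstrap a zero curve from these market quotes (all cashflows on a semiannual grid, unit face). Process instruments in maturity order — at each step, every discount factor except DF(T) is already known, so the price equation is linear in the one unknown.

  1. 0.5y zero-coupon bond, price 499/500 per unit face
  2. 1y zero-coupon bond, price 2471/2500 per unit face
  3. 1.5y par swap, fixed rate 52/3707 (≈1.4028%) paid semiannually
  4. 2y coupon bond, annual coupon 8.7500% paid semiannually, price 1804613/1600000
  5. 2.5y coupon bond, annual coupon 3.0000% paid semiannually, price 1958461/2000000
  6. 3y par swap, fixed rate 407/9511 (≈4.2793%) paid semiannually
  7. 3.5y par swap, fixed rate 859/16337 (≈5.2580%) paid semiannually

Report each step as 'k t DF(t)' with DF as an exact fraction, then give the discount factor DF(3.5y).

1 1/2 499/500
2 1 2471/2500
3 3/2 612/625
4 2 9563/10000
5 5/2 2267/2500
6 3 8779/10000
7 7/2 4141/5000
DF(3.5y) = 4141/5000 ≈ 0.828200

step 1 [0.5y] zero: DF = P = 499/500 ≈ 0.998000
step 2 [1y] zero: DF = P = 2471/2500 ≈ 0.988400
step 3 [1.5y] swap r/2=26/3707: DF=(1 − 26/3707·(0.998000+0.988400))/(1+26/3707) = 612/625 ≈ 0.979200
step 4 [2y] bond c/2=7/160: DF=(1804613/1600000 − 7/160·(0.998000+0.988400+0.979200))/(1+7/160) = 9563/10000 ≈ 0.956300
step 5 [2.5y] bond c/2=3/200: DF=(1958461/2000000 − 3/200·(0.998000+0.988400+0.979200+0.956300))/(1+3/200) = 2267/2500 ≈ 0.906800
step 6 [3y] swap r/2=407/19022: DF=(1 − 407/19022·(0.998000+0.988400+0.979200+0.956300+0.906800))/(1+407/19022) = 8779/10000 ≈ 0.877900
step 7 [3.5y] swap r/2=859/32674: DF=(1 − 859/32674·(0.998000+0.988400+0.979200+0.956300+0.906800+0.877900))/(1+859/32674) = 4141/5000 ≈ 0.828200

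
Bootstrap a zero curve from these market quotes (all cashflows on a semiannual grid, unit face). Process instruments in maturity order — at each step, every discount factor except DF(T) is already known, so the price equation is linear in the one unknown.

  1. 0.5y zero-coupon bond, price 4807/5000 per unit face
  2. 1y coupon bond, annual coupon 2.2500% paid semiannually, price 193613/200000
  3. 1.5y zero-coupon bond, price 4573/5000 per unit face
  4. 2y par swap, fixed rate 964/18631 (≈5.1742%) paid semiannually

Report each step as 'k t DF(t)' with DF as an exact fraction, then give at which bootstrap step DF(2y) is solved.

1 1/2 4807/5000
2 1 4733/5000
3 3/2 4573/5000
4 2 2259/2500
DF(2y) is solved at step 4

step 1 [0.5y] zero: DF = P = 4807/5000 ≈ 0.961400
step 2 [1y] bond c/2=9/800: DF=(193613/200000 − 9/800·(0.961400))/(1+9/800) = 4733/5000 ≈ 0.946600
step 3 [1.5y] zero: DF = P = 4573/5000 ≈ 0.914600
step 4 [2y] swap r/2=482/18631: DF=(1 − 482/18631·(0.961400+0.946600+0.914600))/(1+482/18631) = 2259/2500 ≈ 0.903600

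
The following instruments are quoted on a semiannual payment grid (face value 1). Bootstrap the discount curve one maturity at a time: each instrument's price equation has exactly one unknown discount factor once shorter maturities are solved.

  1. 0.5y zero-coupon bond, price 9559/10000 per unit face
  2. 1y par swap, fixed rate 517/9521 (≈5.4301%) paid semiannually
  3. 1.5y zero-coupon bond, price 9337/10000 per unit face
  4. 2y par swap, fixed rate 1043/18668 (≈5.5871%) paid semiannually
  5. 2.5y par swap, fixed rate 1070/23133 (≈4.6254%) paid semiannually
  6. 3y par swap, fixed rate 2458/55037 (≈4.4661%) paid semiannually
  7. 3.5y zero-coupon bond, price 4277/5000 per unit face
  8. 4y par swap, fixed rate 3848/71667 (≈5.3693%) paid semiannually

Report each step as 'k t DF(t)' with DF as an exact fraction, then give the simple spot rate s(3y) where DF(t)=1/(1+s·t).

step 1 [0.5y] zero: DF = P = 9559/10000 ≈ 0.955900
step 2 [1y] swap r/2=517/19042: DF=(1 − 517/19042·(0.955900))/(1+517/19042) = 9483/10000 ≈ 0.948300
step 3 [1.5y] zero: DF = P = 9337/10000 ≈ 0.933700
step 4 [2y] swap r/2=1043/37336: DF=(1 − 1043/37336·(0.955900+0.948300+0.933700))/(1+1043/37336) = 8957/10000 ≈ 0.895700
step 5 [2.5y] swap r/2=535/23133: DF=(1 − 535/23133·(0.955900+0.948300+0.933700+0.895700))/(1+535/23133) = 893/1000 ≈ 0.893000
step 6 [3y] swap r/2=1229/55037: DF=(1 − 1229/55037·(0.955900+0.948300+0.933700+0.895700+0.893000))/(1+1229/55037) = 8771/10000 ≈ 0.877100
step 7 [3.5y] zero: DF = P = 4277/5000 ≈ 0.855400
step 8 [4y] swap r/2=1924/71667: DF=(1 − 1924/71667·(0.955900+0.948300+0.933700+0.895700+0.893000+0.877100+0.855400))/(1+1924/71667) = 2019/2500 ≈ 0.807600

1 1/2 9559/10000
2 1 9483/10000
3 3/2 9337/10000
4 2 8957/10000
5 5/2 893/1000
6 3 8771/10000
7 7/2 4277/5000
8 4 2019/2500
s(3y) = (1/(8771/10000) − 1)/(3) = 1229/26313 ≈ 4.6707%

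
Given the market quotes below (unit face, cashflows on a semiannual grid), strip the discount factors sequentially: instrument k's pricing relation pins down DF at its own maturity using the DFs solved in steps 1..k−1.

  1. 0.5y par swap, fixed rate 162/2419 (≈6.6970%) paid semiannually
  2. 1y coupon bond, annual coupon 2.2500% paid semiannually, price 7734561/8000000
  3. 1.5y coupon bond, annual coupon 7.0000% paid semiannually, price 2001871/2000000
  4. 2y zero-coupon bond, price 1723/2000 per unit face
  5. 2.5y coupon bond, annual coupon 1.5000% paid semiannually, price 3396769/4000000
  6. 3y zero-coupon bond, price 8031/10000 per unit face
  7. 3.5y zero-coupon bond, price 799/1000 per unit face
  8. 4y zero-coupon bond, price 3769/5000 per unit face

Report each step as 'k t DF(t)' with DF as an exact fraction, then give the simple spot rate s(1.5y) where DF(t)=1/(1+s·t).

step 1 [0.5y] swap r/2=81/2419: DF=(1 − 81/2419·(0))/(1+81/2419) = 2419/2500 ≈ 0.967600
step 2 [1y] bond c/2=9/800: DF=(7734561/8000000 − 9/800·(0.967600))/(1+9/800) = 9453/10000 ≈ 0.945300
step 3 [1.5y] bond c/2=7/200: DF=(2001871/2000000 − 7/200·(0.967600+0.945300))/(1+7/200) = 564/625 ≈ 0.902400
step 4 [2y] zero: DF = P = 1723/2000 ≈ 0.861500
step 5 [2.5y] bond c/2=3/400: DF=(3396769/4000000 − 3/400·(0.967600+0.945300+0.902400+0.861500))/(1+3/400) = 1631/2000 ≈ 0.815500
step 6 [3y] zero: DF = P = 8031/10000 ≈ 0.803100
step 7 [3.5y] zero: DF = P = 799/1000 ≈ 0.799000
step 8 [4y] zero: DF = P = 3769/5000 ≈ 0.753800

1 1/2 2419/2500
2 1 9453/10000
3 3/2 564/625
4 2 1723/2000
5 5/2 1631/2000
6 3 8031/10000
7 7/2 799/1000
8 4 3769/5000
s(1.5y) = (1/(564/625) − 1)/(3/2) = 61/846 ≈ 7.2104%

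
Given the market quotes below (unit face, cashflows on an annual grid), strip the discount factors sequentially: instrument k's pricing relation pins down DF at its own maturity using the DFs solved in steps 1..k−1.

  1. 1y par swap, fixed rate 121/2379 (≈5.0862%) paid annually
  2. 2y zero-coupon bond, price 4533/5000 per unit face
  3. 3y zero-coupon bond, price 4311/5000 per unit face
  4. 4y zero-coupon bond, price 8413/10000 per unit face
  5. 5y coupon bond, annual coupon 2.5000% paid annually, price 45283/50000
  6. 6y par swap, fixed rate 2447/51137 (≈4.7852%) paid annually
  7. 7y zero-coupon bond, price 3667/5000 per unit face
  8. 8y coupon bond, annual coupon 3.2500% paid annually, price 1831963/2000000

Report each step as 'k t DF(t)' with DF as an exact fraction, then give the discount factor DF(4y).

1 1 2379/2500
2 2 4533/5000
3 3 4311/5000
4 4 8413/10000
5 5 7967/10000
6 6 7553/10000
7 7 3667/5000
8 8 7031/10000
DF(4y) = 8413/10000 ≈ 0.841300

step 1 [1y] swap r/1=121/2379: DF=(1 − 121/2379·(0))/(1+121/2379) = 2379/2500 ≈ 0.951600
step 2 [2y] zero: DF = P = 4533/5000 ≈ 0.906600
step 3 [3y] zero: DF = P = 4311/5000 ≈ 0.862200
step 4 [4y] zero: DF = P = 8413/10000 ≈ 0.841300
step 5 [5y] bond c/1=1/40: DF=(45283/50000 − 1/40·(0.951600+0.906600+0.862200+0.841300))/(1+1/40) = 7967/10000 ≈ 0.796700
step 6 [6y] swap r/1=2447/51137: DF=(1 − 2447/51137·(0.951600+0.906600+0.862200+0.841300+0.796700))/(1+2447/51137) = 7553/10000 ≈ 0.755300
step 7 [7y] zero: DF = P = 3667/5000 ≈ 0.733400
step 8 [8y] bond c/1=13/400: DF=(1831963/2000000 − 13/400·(0.951600+0.906600+0.862200+0.841300+0.796700+0.755300+0.733400))/(1+13/400) = 7031/10000 ≈ 0.703100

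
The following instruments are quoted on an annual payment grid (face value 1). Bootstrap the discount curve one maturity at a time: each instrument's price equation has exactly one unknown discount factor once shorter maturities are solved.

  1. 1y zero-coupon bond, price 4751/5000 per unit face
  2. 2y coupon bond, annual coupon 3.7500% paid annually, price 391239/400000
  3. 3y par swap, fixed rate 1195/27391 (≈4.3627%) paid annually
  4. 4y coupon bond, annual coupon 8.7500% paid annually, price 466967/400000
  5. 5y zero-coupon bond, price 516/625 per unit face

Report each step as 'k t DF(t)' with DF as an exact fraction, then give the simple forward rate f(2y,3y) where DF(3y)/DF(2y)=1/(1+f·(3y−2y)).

1 1 4751/5000
2 2 2271/2500
3 3 1761/2000
4 4 8531/10000
5 5 516/625
f(2y,3y) = ((2271/2500)/(1761/2000) − 1)/(1) = 93/2935 ≈ 3.1687%

step 1 [1y] zero: DF = P = 4751/5000 ≈ 0.950200
step 2 [2y] bond c/1=3/80: DF=(391239/400000 − 3/80·(0.950200))/(1+3/80) = 2271/2500 ≈ 0.908400
step 3 [3y] swap r/1=1195/27391: DF=(1 − 1195/27391·(0.950200+0.908400))/(1+1195/27391) = 1761/2000 ≈ 0.880500
step 4 [4y] bond c/1=7/80: DF=(466967/400000 − 7/80·(0.950200+0.908400+0.880500))/(1+7/80) = 8531/10000 ≈ 0.853100
step 5 [5y] zero: DF = P = 516/625 ≈ 0.825600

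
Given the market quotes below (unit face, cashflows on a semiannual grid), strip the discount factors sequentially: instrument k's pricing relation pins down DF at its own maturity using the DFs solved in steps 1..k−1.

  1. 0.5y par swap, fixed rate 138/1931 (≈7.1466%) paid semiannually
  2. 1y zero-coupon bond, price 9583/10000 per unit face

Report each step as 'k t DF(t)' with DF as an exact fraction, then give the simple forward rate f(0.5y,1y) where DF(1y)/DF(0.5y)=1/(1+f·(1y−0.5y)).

1 1/2 1931/2000
2 1 9583/10000
f(0.5y,1y) = ((1931/2000)/(9583/10000) − 1)/(1/2) = 144/9583 ≈ 1.5027%

step 1 [0.5y] swap r/2=69/1931: DF=(1 − 69/1931·(0))/(1+69/1931) = 1931/2000 ≈ 0.965500
step 2 [1y] zero: DF = P = 9583/10000 ≈ 0.958300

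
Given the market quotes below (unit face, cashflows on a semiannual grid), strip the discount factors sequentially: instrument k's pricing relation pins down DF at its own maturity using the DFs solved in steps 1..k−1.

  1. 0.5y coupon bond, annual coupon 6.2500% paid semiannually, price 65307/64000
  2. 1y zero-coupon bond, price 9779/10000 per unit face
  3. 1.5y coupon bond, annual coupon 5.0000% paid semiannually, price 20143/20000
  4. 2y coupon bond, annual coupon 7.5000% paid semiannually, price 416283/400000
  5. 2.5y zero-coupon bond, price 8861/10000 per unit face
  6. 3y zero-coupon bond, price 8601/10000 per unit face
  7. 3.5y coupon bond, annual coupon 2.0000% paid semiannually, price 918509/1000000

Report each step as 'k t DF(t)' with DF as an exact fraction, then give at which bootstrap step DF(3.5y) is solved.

1 1/2 1979/2000
2 1 9779/10000
3 3/2 4673/5000
4 2 4491/5000
5 5/2 8861/10000
6 3 8601/10000
7 7/2 1709/2000
DF(3.5y) is solved at step 7

step 1 [0.5y] bond c/2=1/32: DF=(65307/64000 − 1/32·(0))/(1+1/32) = 1979/2000 ≈ 0.989500
step 2 [1y] zero: DF = P = 9779/10000 ≈ 0.977900
step 3 [1.5y] bond c/2=1/40: DF=(20143/20000 − 1/40·(0.989500+0.977900))/(1+1/40) = 4673/5000 ≈ 0.934600
step 4 [2y] bond c/2=3/80: DF=(416283/400000 − 3/80·(0.989500+0.977900+0.934600))/(1+3/80) = 4491/5000 ≈ 0.898200
step 5 [2.5y] zero: DF = P = 8861/10000 ≈ 0.886100
step 6 [3y] zero: DF = P = 8601/10000 ≈ 0.860100
step 7 [3.5y] bond c/2=1/100: DF=(918509/1000000 − 1/100·(0.989500+0.977900+0.934600+0.898200+0.886100+0.860100))/(1+1/100) = 1709/2000 ≈ 0.854500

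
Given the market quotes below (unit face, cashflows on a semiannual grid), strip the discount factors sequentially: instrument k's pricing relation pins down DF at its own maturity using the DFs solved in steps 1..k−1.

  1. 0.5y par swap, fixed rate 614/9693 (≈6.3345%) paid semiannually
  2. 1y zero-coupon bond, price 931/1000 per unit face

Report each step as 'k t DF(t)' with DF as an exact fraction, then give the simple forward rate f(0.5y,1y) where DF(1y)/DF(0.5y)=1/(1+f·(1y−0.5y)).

1 1/2 9693/10000
2 1 931/1000
f(0.5y,1y) = ((9693/10000)/(931/1000) − 1)/(1/2) = 383/4655 ≈ 8.2277%

step 1 [0.5y] swap r/2=307/9693: DF=(1 − 307/9693·(0))/(1+307/9693) = 9693/10000 ≈ 0.969300
step 2 [1y] zero: DF = P = 931/1000 ≈ 0.931000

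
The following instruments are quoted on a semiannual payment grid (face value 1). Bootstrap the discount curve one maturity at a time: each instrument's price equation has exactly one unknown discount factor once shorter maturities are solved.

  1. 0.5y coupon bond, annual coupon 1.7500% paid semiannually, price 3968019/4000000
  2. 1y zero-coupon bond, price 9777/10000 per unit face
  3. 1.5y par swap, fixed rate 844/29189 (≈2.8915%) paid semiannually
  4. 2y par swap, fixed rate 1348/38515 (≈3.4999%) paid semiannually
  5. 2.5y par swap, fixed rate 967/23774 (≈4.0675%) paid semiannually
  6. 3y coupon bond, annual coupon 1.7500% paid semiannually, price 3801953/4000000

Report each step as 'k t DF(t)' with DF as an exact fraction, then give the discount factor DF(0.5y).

1 1/2 4917/5000
2 1 9777/10000
3 3/2 4789/5000
4 2 4663/5000
5 5/2 9033/10000
6 3 901/1000
DF(0.5y) = 4917/5000 ≈ 0.983400

step 1 [0.5y] bond c/2=7/800: DF=(3968019/4000000 − 7/800·(0))/(1+7/800) = 4917/5000 ≈ 0.983400
step 2 [1y] zero: DF = P = 9777/10000 ≈ 0.977700
step 3 [1.5y] swap r/2=422/29189: DF=(1 − 422/29189·(0.983400+0.977700))/(1+422/29189) = 4789/5000 ≈ 0.957800
step 4 [2y] swap r/2=674/38515: DF=(1 − 674/38515·(0.983400+0.977700+0.957800))/(1+674/38515) = 4663/5000 ≈ 0.932600
step 5 [2.5y] swap r/2=967/47548: DF=(1 − 967/47548·(0.983400+0.977700+0.957800+0.932600))/(1+967/47548) = 9033/10000 ≈ 0.903300
step 6 [3y] bond c/2=7/800: DF=(3801953/4000000 − 7/800·(0.983400+0.977700+0.957800+0.932600+0.903300))/(1+7/800) = 901/1000 ≈ 0.901000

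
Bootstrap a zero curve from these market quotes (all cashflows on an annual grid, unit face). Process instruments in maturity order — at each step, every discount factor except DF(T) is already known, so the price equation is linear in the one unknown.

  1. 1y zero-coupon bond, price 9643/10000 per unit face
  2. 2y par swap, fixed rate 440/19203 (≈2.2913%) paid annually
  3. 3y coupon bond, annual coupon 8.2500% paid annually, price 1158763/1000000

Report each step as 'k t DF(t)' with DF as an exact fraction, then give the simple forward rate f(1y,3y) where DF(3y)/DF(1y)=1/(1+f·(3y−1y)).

1 1 9643/10000
2 2 239/250
3 3 9241/10000
f(1y,3y) = ((9643/10000)/(9241/10000) − 1)/(2) = 201/9241 ≈ 2.1751%

step 1 [1y] zero: DF = P = 9643/10000 ≈ 0.964300
step 2 [2y] swap r/1=440/19203: DF=(1 − 440/19203·(0.964300))/(1+440/19203) = 239/250 ≈ 0.956000
step 3 [3y] bond c/1=33/400: DF=(1158763/1000000 − 33/400·(0.964300+0.956000))/(1+33/400) = 9241/10000 ≈ 0.924100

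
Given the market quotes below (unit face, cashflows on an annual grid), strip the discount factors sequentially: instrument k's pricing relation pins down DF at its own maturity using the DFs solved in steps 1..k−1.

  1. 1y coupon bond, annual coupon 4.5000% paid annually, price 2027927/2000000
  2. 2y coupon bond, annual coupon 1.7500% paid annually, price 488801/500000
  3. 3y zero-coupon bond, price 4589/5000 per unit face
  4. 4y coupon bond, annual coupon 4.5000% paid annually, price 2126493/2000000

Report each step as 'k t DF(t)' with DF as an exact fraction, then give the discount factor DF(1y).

step 1 [1y] bond c/1=9/200: DF=(2027927/2000000 − 9/200·(0))/(1+9/200) = 9703/10000 ≈ 0.970300
step 2 [2y] bond c/1=7/400: DF=(488801/500000 − 7/400·(0.970300))/(1+7/400) = 9441/10000 ≈ 0.944100
step 3 [3y] zero: DF = P = 4589/5000 ≈ 0.917800
step 4 [4y] bond c/1=9/200: DF=(2126493/2000000 − 9/200·(0.970300+0.944100+0.917800))/(1+9/200) = 1791/2000 ≈ 0.895500

1 1 9703/10000
2 2 9441/10000
3 3 4589/5000
4 4 1791/2000
DF(1y) = 9703/10000 ≈ 0.970300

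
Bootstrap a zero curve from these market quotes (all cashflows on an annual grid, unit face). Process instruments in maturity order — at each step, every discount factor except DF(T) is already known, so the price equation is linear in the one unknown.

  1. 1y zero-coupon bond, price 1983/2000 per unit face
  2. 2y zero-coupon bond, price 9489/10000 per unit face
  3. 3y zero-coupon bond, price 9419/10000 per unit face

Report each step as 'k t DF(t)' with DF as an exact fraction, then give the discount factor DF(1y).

1 1 1983/2000
2 2 9489/10000
3 3 9419/10000
DF(1y) = 1983/2000 ≈ 0.991500

step 1 [1y] zero: DF = P = 1983/2000 ≈ 0.991500
step 2 [2y] zero: DF = P = 9489/10000 ≈ 0.948900
step 3 [3y] zero: DF = P = 9419/10000 ≈ 0.941900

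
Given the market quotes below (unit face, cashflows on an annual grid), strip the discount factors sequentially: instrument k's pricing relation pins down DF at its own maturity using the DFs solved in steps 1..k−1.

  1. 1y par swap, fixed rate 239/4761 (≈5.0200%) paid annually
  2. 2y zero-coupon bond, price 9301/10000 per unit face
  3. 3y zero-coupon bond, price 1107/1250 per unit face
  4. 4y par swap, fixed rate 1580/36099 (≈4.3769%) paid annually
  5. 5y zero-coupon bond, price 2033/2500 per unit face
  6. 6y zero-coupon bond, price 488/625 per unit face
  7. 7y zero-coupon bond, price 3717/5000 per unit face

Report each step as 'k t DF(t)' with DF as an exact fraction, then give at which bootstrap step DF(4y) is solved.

1 1 4761/5000
2 2 9301/10000
3 3 1107/1250
4 4 421/500
5 5 2033/2500
6 6 488/625
7 7 3717/5000
DF(4y) is solved at step 4

step 1 [1y] swap r/1=239/4761: DF=(1 − 239/4761·(0))/(1+239/4761) = 4761/5000 ≈ 0.952200
step 2 [2y] zero: DF = P = 9301/10000 ≈ 0.930100
step 3 [3y] zero: DF = P = 1107/1250 ≈ 0.885600
step 4 [4y] swap r/1=1580/36099: DF=(1 − 1580/36099·(0.952200+0.930100+0.885600))/(1+1580/36099) = 421/500 ≈ 0.842000
step 5 [5y] zero: DF = P = 2033/2500 ≈ 0.813200
step 6 [6y] zero: DF = P = 488/625 ≈ 0.780800
step 7 [7y] zero: DF = P = 3717/5000 ≈ 0.743400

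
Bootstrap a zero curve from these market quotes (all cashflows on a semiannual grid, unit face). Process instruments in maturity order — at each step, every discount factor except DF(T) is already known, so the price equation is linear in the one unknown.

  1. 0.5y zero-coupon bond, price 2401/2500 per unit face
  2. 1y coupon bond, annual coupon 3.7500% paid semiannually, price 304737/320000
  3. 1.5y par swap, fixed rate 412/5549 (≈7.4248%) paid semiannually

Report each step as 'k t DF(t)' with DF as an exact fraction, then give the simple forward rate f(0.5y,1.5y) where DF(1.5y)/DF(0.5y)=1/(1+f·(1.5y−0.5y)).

step 1 [0.5y] zero: DF = P = 2401/2500 ≈ 0.960400
step 2 [1y] bond c/2=3/160: DF=(304737/320000 − 3/160·(0.960400))/(1+3/160) = 9171/10000 ≈ 0.917100
step 3 [1.5y] swap r/2=206/5549: DF=(1 − 206/5549·(0.960400+0.917100))/(1+206/5549) = 897/1000 ≈ 0.897000

1 1/2 2401/2500
2 1 9171/10000
3 3/2 897/1000
f(0.5y,1.5y) = ((2401/2500)/(897/1000) − 1)/(1) = 317/4485 ≈ 7.0680%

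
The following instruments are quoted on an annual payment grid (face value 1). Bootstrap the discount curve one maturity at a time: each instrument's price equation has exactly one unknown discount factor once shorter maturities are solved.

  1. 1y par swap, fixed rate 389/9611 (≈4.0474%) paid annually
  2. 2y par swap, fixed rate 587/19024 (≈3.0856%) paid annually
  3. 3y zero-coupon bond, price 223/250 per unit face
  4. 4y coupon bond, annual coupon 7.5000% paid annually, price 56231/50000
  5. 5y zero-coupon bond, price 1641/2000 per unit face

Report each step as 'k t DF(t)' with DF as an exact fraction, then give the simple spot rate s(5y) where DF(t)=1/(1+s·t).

1 1 9611/10000
2 2 9413/10000
3 3 223/250
4 4 532/625
5 5 1641/2000
s(5y) = (1/(1641/2000) − 1)/(5) = 359/8205 ≈ 4.3754%

step 1 [1y] swap r/1=389/9611: DF=(1 − 389/9611·(0))/(1+389/9611) = 9611/10000 ≈ 0.961100
step 2 [2y] swap r/1=587/19024: DF=(1 − 587/19024·(0.961100))/(1+587/19024) = 9413/10000 ≈ 0.941300
step 3 [3y] zero: DF = P = 223/250 ≈ 0.892000
step 4 [4y] bond c/1=3/40: DF=(56231/50000 − 3/40·(0.961100+0.941300+0.892000))/(1+3/40) = 532/625 ≈ 0.851200
step 5 [5y] zero: DF = P = 1641/2000 ≈ 0.820500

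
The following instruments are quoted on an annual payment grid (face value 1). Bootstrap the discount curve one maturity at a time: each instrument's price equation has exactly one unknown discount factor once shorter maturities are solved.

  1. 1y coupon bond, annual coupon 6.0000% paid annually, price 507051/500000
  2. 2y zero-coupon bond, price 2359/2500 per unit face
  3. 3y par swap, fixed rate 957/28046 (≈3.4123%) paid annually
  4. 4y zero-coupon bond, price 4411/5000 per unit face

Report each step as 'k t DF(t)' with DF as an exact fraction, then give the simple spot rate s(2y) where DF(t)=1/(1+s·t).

step 1 [1y] bond c/1=3/50: DF=(507051/500000 − 3/50·(0))/(1+3/50) = 9567/10000 ≈ 0.956700
step 2 [2y] zero: DF = P = 2359/2500 ≈ 0.943600
step 3 [3y] swap r/1=957/28046: DF=(1 − 957/28046·(0.956700+0.943600))/(1+957/28046) = 9043/10000 ≈ 0.904300
step 4 [4y] zero: DF = P = 4411/5000 ≈ 0.882200

1 1 9567/10000
2 2 2359/2500
3 3 9043/10000
4 4 4411/5000
s(2y) = (1/(2359/2500) − 1)/(2) = 141/4718 ≈ 2.9886%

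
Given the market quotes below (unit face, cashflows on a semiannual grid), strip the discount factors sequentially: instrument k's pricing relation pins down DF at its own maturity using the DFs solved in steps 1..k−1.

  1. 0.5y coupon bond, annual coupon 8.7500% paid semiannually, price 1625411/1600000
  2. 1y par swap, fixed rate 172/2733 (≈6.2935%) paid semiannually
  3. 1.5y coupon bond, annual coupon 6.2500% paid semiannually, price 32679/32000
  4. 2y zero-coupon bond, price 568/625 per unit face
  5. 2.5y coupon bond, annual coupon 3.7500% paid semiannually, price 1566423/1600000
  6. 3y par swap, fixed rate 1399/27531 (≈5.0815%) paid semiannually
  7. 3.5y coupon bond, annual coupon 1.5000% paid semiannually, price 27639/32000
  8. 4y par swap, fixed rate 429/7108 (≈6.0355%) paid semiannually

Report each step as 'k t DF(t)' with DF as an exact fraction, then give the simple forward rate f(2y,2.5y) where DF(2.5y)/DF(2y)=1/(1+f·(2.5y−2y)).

step 1 [0.5y] bond c/2=7/160: DF=(1625411/1600000 − 7/160·(0))/(1+7/160) = 9733/10000 ≈ 0.973300
step 2 [1y] swap r/2=86/2733: DF=(1 − 86/2733·(0.973300))/(1+86/2733) = 4699/5000 ≈ 0.939800
step 3 [1.5y] bond c/2=1/32: DF=(32679/32000 − 1/32·(0.973300+0.939800))/(1+1/32) = 9323/10000 ≈ 0.932300
step 4 [2y] zero: DF = P = 568/625 ≈ 0.908800
step 5 [2.5y] bond c/2=3/160: DF=(1566423/1600000 − 3/160·(0.973300+0.939800+0.932300+0.908800))/(1+3/160) = 8919/10000 ≈ 0.891900
step 6 [3y] swap r/2=1399/55062: DF=(1 − 1399/55062·(0.973300+0.939800+0.932300+0.908800+0.891900))/(1+1399/55062) = 8601/10000 ≈ 0.860100
step 7 [3.5y] bond c/2=3/400: DF=(27639/32000 − 3/400·(0.973300+0.939800+0.932300+0.908800+0.891900+0.860100))/(1+3/400) = 8163/10000 ≈ 0.816300
step 8 [4y] swap r/2=429/14216: DF=(1 − 429/14216·(0.973300+0.939800+0.932300+0.908800+0.891900+0.860100+0.816300))/(1+429/14216) = 1571/2000 ≈ 0.785500

1 1/2 9733/10000
2 1 4699/5000
3 3/2 9323/10000
4 2 568/625
5 5/2 8919/10000
6 3 8601/10000
7 7/2 8163/10000
8 4 1571/2000
f(2y,2.5y) = ((568/625)/(8919/10000) − 1)/(1/2) = 338/8919 ≈ 3.7897%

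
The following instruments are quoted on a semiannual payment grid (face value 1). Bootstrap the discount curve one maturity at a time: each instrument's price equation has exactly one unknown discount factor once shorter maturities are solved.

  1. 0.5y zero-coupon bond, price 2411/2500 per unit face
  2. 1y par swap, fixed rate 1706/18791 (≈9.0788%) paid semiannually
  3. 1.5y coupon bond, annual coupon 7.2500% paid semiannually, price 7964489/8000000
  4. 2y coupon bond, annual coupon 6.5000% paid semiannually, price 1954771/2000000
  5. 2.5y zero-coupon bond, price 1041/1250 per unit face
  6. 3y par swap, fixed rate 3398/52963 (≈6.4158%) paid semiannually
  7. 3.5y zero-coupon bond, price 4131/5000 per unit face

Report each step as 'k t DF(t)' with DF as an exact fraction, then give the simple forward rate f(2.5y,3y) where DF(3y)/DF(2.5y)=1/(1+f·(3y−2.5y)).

step 1 [0.5y] zero: DF = P = 2411/2500 ≈ 0.964400
step 2 [1y] swap r/2=853/18791: DF=(1 − 853/18791·(0.964400))/(1+853/18791) = 9147/10000 ≈ 0.914700
step 3 [1.5y] bond c/2=29/800: DF=(7964489/8000000 − 29/800·(0.964400+0.914700))/(1+29/800) = 179/200 ≈ 0.895000
step 4 [2y] bond c/2=13/400: DF=(1954771/2000000 − 13/400·(0.964400+0.914700+0.895000))/(1+13/400) = 8593/10000 ≈ 0.859300
step 5 [2.5y] zero: DF = P = 1041/1250 ≈ 0.832800
step 6 [3y] swap r/2=1699/52963: DF=(1 − 1699/52963·(0.964400+0.914700+0.895000+0.859300+0.832800))/(1+1699/52963) = 8301/10000 ≈ 0.830100
step 7 [3.5y] zero: DF = P = 4131/5000 ≈ 0.826200

1 1/2 2411/2500
2 1 9147/10000
3 3/2 179/200
4 2 8593/10000
5 5/2 1041/1250
6 3 8301/10000
7 7/2 4131/5000
f(2.5y,3y) = ((1041/1250)/(8301/10000) − 1)/(1/2) = 18/2767 ≈ 0.6505%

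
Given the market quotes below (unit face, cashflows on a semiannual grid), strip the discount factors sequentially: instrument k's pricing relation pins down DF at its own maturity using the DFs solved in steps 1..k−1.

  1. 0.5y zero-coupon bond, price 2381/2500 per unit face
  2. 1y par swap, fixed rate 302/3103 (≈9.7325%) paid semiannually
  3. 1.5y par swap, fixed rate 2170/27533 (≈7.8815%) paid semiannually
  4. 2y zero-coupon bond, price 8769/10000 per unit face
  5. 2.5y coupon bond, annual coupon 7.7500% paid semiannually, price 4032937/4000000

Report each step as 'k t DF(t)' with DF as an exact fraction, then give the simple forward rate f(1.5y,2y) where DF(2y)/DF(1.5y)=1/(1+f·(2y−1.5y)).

step 1 [0.5y] zero: DF = P = 2381/2500 ≈ 0.952400
step 2 [1y] swap r/2=151/3103: DF=(1 − 151/3103·(0.952400))/(1+151/3103) = 4547/5000 ≈ 0.909400
step 3 [1.5y] swap r/2=1085/27533: DF=(1 − 1085/27533·(0.952400+0.909400))/(1+1085/27533) = 1783/2000 ≈ 0.891500
step 4 [2y] zero: DF = P = 8769/10000 ≈ 0.876900
step 5 [2.5y] bond c/2=31/800: DF=(4032937/4000000 − 31/800·(0.952400+0.909400+0.891500+0.876900))/(1+31/800) = 522/625 ≈ 0.835200

1 1/2 2381/2500
2 1 4547/5000
3 3/2 1783/2000
4 2 8769/10000
5 5/2 522/625
f(1.5y,2y) = ((1783/2000)/(8769/10000) − 1)/(1/2) = 292/8769 ≈ 3.3299%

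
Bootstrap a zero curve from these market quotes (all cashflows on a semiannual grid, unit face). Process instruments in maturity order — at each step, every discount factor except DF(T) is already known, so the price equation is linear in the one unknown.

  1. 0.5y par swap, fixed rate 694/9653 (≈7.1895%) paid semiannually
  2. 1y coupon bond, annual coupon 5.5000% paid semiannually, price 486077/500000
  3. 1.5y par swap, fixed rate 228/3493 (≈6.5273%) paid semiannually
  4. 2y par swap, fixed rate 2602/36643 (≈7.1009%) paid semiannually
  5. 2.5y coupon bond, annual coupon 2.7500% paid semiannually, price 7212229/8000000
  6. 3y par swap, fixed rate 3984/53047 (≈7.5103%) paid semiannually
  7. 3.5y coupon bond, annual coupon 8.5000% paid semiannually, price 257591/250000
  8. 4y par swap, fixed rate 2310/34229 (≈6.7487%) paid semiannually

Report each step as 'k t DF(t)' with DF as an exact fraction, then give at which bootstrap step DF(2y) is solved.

step 1 [0.5y] swap r/2=347/9653: DF=(1 − 347/9653·(0))/(1+347/9653) = 9653/10000 ≈ 0.965300
step 2 [1y] bond c/2=11/400: DF=(486077/500000 − 11/400·(0.965300))/(1+11/400) = 9203/10000 ≈ 0.920300
step 3 [1.5y] swap r/2=114/3493: DF=(1 − 114/3493·(0.965300+0.920300))/(1+114/3493) = 568/625 ≈ 0.908800
step 4 [2y] swap r/2=1301/36643: DF=(1 − 1301/36643·(0.965300+0.920300+0.908800))/(1+1301/36643) = 8699/10000 ≈ 0.869900
step 5 [2.5y] bond c/2=11/800: DF=(7212229/8000000 − 11/800·(0.965300+0.920300+0.908800+0.869900))/(1+11/800) = 2099/2500 ≈ 0.839600
step 6 [3y] swap r/2=1992/53047: DF=(1 − 1992/53047·(0.965300+0.920300+0.908800+0.869900+0.839600))/(1+1992/53047) = 1001/1250 ≈ 0.800800
step 7 [3.5y] bond c/2=17/400: DF=(257591/250000 − 17/400·(0.965300+0.920300+0.908800+0.869900+0.839600+0.800800))/(1+17/400) = 7721/10000 ≈ 0.772100
step 8 [4y] swap r/2=1155/34229: DF=(1 − 1155/34229·(0.965300+0.920300+0.908800+0.869900+0.839600+0.800800+0.772100))/(1+1155/34229) = 769/1000 ≈ 0.769000

1 1/2 9653/10000
2 1 9203/10000
3 3/2 568/625
4 2 8699/10000
5 5/2 2099/2500
6 3 1001/1250
7 7/2 7721/10000
8 4 769/1000
DF(2y) is solved at step 4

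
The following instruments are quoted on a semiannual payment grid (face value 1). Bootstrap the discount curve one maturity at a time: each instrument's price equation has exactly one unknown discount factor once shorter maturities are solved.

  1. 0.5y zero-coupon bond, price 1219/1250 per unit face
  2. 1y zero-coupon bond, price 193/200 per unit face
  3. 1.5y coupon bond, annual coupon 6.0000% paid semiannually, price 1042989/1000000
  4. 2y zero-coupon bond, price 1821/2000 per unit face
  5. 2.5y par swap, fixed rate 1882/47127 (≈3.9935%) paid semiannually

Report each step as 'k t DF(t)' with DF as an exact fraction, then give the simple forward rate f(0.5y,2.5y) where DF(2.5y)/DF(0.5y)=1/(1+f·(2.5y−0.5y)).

1 1/2 1219/1250
2 1 193/200
3 3/2 9561/10000
4 2 1821/2000
5 5/2 9059/10000
f(0.5y,2.5y) = ((1219/1250)/(9059/10000) − 1)/(2) = 693/18118 ≈ 3.8249%

step 1 [0.5y] zero: DF = P = 1219/1250 ≈ 0.975200
step 2 [1y] zero: DF = P = 193/200 ≈ 0.965000
step 3 [1.5y] bond c/2=3/100: DF=(1042989/1000000 − 3/100·(0.975200+0.965000))/(1+3/100) = 9561/10000 ≈ 0.956100
step 4 [2y] zero: DF = P = 1821/2000 ≈ 0.910500
step 5 [2.5y] swap r/2=941/47127: DF=(1 − 941/47127·(0.975200+0.965000+0.956100+0.910500))/(1+941/47127) = 9059/10000 ≈ 0.905900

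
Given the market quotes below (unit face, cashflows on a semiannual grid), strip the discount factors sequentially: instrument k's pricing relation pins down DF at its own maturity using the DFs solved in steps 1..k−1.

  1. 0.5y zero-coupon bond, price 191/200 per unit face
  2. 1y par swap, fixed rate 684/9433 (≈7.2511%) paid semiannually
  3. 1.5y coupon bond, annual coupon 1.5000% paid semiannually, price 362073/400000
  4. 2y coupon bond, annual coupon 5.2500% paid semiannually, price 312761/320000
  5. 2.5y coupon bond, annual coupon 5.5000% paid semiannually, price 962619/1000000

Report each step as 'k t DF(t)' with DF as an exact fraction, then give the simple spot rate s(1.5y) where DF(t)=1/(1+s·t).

1 1/2 191/200
2 1 2329/2500
3 3/2 2211/2500
4 2 1763/2000
5 5/2 8391/10000
s(1.5y) = (1/(2211/2500) − 1)/(3/2) = 578/6633 ≈ 8.7140%

step 1 [0.5y] zero: DF = P = 191/200 ≈ 0.955000
step 2 [1y] swap r/2=342/9433: DF=(1 − 342/9433·(0.955000))/(1+342/9433) = 2329/2500 ≈ 0.931600
step 3 [1.5y] bond c/2=3/400: DF=(362073/400000 − 3/400·(0.955000+0.931600))/(1+3/400) = 2211/2500 ≈ 0.884400
step 4 [2y] bond c/2=21/800: DF=(312761/320000 − 21/800·(0.955000+0.931600+0.884400))/(1+21/800) = 1763/2000 ≈ 0.881500
step 5 [2.5y] bond c/2=11/400: DF=(962619/1000000 − 11/400·(0.955000+0.931600+0.884400+0.881500))/(1+11/400) = 8391/10000 ≈ 0.839100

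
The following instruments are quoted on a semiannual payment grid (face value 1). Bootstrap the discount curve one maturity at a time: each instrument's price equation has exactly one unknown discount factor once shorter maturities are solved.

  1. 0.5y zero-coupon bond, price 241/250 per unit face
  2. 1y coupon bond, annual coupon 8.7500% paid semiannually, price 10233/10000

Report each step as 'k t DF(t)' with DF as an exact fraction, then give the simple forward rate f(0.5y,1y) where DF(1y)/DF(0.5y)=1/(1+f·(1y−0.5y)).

step 1 [0.5y] zero: DF = P = 241/250 ≈ 0.964000
step 2 [1y] bond c/2=7/160: DF=(10233/10000 − 7/160·(0.964000))/(1+7/160) = 47/50 ≈ 0.940000

1 1/2 241/250
2 1 47/50
f(0.5y,1y) = ((241/250)/(47/50) − 1)/(1/2) = 12/235 ≈ 5.1064%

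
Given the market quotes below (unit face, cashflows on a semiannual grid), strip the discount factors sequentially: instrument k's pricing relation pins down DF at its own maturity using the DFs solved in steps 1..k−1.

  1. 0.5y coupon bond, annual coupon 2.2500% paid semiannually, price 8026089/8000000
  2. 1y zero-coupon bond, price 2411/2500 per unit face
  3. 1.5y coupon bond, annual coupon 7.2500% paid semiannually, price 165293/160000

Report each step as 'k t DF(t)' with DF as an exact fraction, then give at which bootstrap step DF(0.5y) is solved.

step 1 [0.5y] bond c/2=9/800: DF=(8026089/8000000 − 9/800·(0))/(1+9/800) = 9921/10000 ≈ 0.992100
step 2 [1y] zero: DF = P = 2411/2500 ≈ 0.964400
step 3 [1.5y] bond c/2=29/800: DF=(165293/160000 − 29/800·(0.992100+0.964400))/(1+29/800) = 1857/2000 ≈ 0.928500

1 1/2 9921/10000
2 1 2411/2500
3 3/2 1857/2000
DF(0.5y) is solved at step 1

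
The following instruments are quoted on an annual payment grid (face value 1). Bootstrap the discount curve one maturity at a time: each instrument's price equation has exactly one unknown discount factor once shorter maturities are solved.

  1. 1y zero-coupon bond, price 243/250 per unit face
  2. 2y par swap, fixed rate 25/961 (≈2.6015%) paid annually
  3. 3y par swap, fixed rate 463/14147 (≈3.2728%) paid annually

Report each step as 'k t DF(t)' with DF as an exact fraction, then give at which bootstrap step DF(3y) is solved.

1 1 243/250
2 2 19/20
3 3 4537/5000
DF(3y) is solved at step 3

step 1 [1y] zero: DF = P = 243/250 ≈ 0.972000
step 2 [2y] swap r/1=25/961: DF=(1 − 25/961·(0.972000))/(1+25/961) = 19/20 ≈ 0.950000
step 3 [3y] swap r/1=463/14147: DF=(1 − 463/14147·(0.972000+0.950000))/(1+463/14147) = 4537/5000 ≈ 0.907400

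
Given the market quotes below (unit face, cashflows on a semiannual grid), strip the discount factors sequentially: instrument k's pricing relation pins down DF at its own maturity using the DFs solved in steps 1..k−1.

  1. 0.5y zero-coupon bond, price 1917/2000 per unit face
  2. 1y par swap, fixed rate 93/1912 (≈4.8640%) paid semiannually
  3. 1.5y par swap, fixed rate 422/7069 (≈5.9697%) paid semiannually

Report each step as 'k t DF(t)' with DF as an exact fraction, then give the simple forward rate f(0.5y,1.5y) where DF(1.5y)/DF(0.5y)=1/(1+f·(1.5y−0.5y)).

1 1/2 1917/2000
2 1 1907/2000
3 3/2 2289/2500
f(0.5y,1.5y) = ((1917/2000)/(2289/2500) − 1)/(1) = 143/3052 ≈ 4.6855%

step 1 [0.5y] zero: DF = P = 1917/2000 ≈ 0.958500
step 2 [1y] swap r/2=93/3824: DF=(1 − 93/3824·(0.958500))/(1+93/3824) = 1907/2000 ≈ 0.953500
step 3 [1.5y] swap r/2=211/7069: DF=(1 − 211/7069·(0.958500+0.953500))/(1+211/7069) = 2289/2500 ≈ 0.915600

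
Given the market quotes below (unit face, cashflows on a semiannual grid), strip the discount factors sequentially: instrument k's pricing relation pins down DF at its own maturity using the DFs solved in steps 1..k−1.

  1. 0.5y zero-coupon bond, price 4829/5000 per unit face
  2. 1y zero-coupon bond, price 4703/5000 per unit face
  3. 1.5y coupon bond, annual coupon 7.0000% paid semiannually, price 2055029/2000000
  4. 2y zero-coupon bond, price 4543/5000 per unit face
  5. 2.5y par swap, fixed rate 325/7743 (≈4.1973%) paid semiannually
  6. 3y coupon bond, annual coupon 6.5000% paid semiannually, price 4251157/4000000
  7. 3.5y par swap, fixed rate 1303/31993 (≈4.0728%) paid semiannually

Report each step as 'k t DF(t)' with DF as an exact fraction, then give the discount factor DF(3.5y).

1 1/2 4829/5000
2 1 4703/5000
3 3/2 9283/10000
4 2 4543/5000
5 5/2 361/400
6 3 8831/10000
7 7/2 8697/10000
DF(3.5y) = 8697/10000 ≈ 0.869700

step 1 [0.5y] zero: DF = P = 4829/5000 ≈ 0.965800
step 2 [1y] zero: DF = P = 4703/5000 ≈ 0.940600
step 3 [1.5y] bond c/2=7/200: DF=(2055029/2000000 − 7/200·(0.965800+0.940600))/(1+7/200) = 9283/10000 ≈ 0.928300
step 4 [2y] zero: DF = P = 4543/5000 ≈ 0.908600
step 5 [2.5y] swap r/2=325/15486: DF=(1 − 325/15486·(0.965800+0.940600+0.928300+0.908600))/(1+325/15486) = 361/400 ≈ 0.902500
step 6 [3y] bond c/2=13/400: DF=(4251157/4000000 − 13/400·(0.965800+0.940600+0.928300+0.908600+0.902500))/(1+13/400) = 8831/10000 ≈ 0.883100
step 7 [3.5y] swap r/2=1303/63986: DF=(1 − 1303/63986·(0.965800+0.940600+0.928300+0.908600+0.902500+0.883100))/(1+1303/63986) = 8697/10000 ≈ 0.869700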